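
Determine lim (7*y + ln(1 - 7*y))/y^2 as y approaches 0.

Direct substitution gives 0/0.
Apply L'Hôpital: lim (7 - 7/(1 - 7*y))/(2*y), still 0/0.
After 2 applications of L'Hôpital's rule the quotient is (-49/(1 - 7*y)^2)/(2); substituting y = 0 gives -49/2.

-49/2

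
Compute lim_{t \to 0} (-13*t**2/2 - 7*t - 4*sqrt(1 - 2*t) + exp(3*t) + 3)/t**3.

Substitution gives 0/0; apply L'Hôpital's rule 3 times.
After differentiating numerator and denominator 3 times the quotient is (27*e^(3*t) + 12/(1 - 2*t)^(5/2))/(6); at t = 0 this is 13/2.

13/2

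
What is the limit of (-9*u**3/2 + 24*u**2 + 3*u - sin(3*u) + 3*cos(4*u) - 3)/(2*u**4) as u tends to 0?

16

Substitution gives 0/0 (the numerator vanishes to order 4).
Expand each term to order u^4: the coefficient of u^4 in 3·cos(4u) is 32 and in −sin(3u) is 0.
Lower-order terms cancel with the polynomial part, so the numerator is (32)·u^4 + o(u^4), and the limit is (32)/(2) = 16.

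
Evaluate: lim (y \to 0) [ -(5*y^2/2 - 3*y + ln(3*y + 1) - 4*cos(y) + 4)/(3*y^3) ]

-3

Substitution gives 0/0; apply L'Hôpital's rule 3 times.
After differentiating numerator and denominator 3 times the quotient is (-4*sin(y) + 54/(3*y + 1)^3)/(-18); at y = 0 this is -3.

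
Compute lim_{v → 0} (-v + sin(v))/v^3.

Direct substitution gives 0/0.
Apply L'Hôpital: lim (cos(v) - 1)/(3*v^2), still 0/0.
Apply L'Hôpital: lim (-sin(v))/(6*v), still 0/0.
After 3 applications of L'Hôpital's rule the quotient is (-cos(v))/(6); substituting v = 0 gives -1/6.

-1/6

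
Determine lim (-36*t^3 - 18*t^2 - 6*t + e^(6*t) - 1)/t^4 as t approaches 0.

54

Direct substitution gives 0/0.
Apply L'Hôpital: lim (-108*t^2 - 36*t + 6*e^(6*t) - 6)/(4*t^3), still 0/0.
Apply L'Hôpital: lim (-216*t + 36*e^(6*t) - 36)/(12*t^2), still 0/0.
Apply L'Hôpital: lim (216*e^(6*t) - 216)/(24*t), still 0/0.
After 4 applications of L'Hôpital's rule the quotient is (1296*e^(6*t))/(24); substituting t = 0 gives 54.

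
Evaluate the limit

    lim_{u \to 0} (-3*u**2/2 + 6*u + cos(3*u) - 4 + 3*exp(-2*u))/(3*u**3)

Substitution gives 0/0 (the numerator vanishes to order 3).
Expand each term to order u^3: the coefficient of u^3 in 3·e^(-2u) is -4 and in cos(3u) is 0.
Lower-order terms cancel with the polynomial part, so the numerator is (-4)·u^3 + o(u^3), and the limit is (-4)/(3) = -4/3.

-4/3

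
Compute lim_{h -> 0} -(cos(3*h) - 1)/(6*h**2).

Direct substitution gives 0/0.
Apply L'Hôpital: lim (-3*sin(3*h))/(-12*h), still 0/0.
After 2 applications of L'Hôpital's rule the quotient is (-9*cos(3*h))/(-12); substituting h = 0 gives 3/4.

3/4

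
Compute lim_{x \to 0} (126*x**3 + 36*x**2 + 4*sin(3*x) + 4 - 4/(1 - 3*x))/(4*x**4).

-81

Substitution gives 0/0; apply L'Hôpital's rule 4 times.
After differentiating numerator and denominator 4 times the quotient is (324*sin(3*x) + 7776/(3*x - 1)^5)/(96); at x = 0 this is -81.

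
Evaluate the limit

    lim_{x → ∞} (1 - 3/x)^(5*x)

e^(-15)

Write it as [(1 - 3/x)^x]^(5) · (1 - 3/x)^(0). The bracketed term tends to e^(-3) and the second factor to 1, so the limit is e^(-15).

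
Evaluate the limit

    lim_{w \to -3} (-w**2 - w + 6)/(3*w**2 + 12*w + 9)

-5/6

Direct substitution gives 0/0, so factor. Both numerator and denominator have (w + 3) as a factor.
After cancelling, the expression reduces to (2 - w)/(3*w + 3).
Substituting w = -3 gives -5/6.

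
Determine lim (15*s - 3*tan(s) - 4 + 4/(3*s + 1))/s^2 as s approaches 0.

36

Substitution gives 0/0 (the numerator vanishes to order 2).
Expand each term to order s^2: the coefficient of s^2 in 4·1/(1 + 3s) is 36 and in -3·tan(s) is 0.
Lower-order terms cancel with the polynomial part, so the numerator is (36)·s^2 + o(s^2), and the limit is (36)/(1) = 36.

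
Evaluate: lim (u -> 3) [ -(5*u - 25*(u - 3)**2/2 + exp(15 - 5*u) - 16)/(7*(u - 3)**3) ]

Direct substitution gives 0/0.
Apply L'Hôpital: lim (-25*u - 5*e^(15 - 5*u) + 80)/(-21*(u - 3)^2), still 0/0.
Apply L'Hôpital: lim (25*e^(15 - 5*u) - 25)/(126 - 42*u), still 0/0.
After 3 applications of L'Hôpital's rule the quotient is (-125*e^(15 - 5*u))/(-42); substituting u = 3 gives 125/42.

125/42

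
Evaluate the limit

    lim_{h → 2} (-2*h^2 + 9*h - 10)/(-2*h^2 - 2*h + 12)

-1/10

Direct substitution gives 0/0, so factor. Both numerator and denominator have (h - 2) as a factor.
After cancelling, the expression reduces to (5 - 2*h)/(-2*h - 6).
Substituting h = 2 gives -1/10.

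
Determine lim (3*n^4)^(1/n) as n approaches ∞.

Base → ∞ and exponent → 0: an ∞^0 form.
Take logs: (1/n)·ln(3·n^4) = (ln 3 + 4·ln n)/n → 0.
So the limit is e^0 = 1.

1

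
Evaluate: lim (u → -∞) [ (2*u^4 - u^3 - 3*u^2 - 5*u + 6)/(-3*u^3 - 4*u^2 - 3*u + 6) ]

The numerator has higher degree (4 > 3); the quotient behaves like (2/(-3))·u^1 for large |u|.
As u → −∞ this diverges to ∞.

∞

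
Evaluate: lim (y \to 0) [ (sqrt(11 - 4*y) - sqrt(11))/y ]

A 0/0 form; rationalise with √(11 - 4y) + √11. This collapses the numerator to -4y, leaving -4/(√(11 - 4y) + √11) → -4/(2√11) = -2*√(11)/11.

-2*√(11)/11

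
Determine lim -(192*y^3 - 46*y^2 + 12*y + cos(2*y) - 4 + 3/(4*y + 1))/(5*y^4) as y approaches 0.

Substitution gives 0/0; apply L'Hôpital's rule 4 times.
After differentiating numerator and denominator 4 times the quotient is (16*cos(2*y) + 18432/(4*y + 1)^5)/(-120); at y = 0 this is -2306/15.

-2306/15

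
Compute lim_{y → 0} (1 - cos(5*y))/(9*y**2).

Substitution gives 0/0.
Use (1 − cos u)/u² → 1/2 with u = 5y: the limit is 5²/(2·9) = 25/18.

25/18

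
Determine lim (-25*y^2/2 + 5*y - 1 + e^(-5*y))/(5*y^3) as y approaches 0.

-25/6

Direct substitution gives 0/0.
Apply L'Hôpital: lim (-25*y + 5 - 5*e^(-5*y))/(15*y^2), still 0/0.
Apply L'Hôpital: lim (-25 + 25*e^(-5*y))/(30*y), still 0/0.
After 3 applications of L'Hôpital's rule the quotient is (-125*e^(-5*y))/(30); substituting y = 0 gives -25/6.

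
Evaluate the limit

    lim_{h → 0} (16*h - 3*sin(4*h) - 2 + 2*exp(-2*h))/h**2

4

Substitution gives 0/0 (the numerator vanishes to order 2).
Expand each term to order h^2: the coefficient of h^2 in -3·sin(4h) is 0 and in 2·e^(-2h) is 4.
Lower-order terms cancel with the polynomial part, so the numerator is (4)·h^2 + o(h^2), and the limit is (4)/(1) = 4.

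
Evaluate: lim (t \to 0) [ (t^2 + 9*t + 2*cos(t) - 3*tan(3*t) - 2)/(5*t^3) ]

Substitution gives 0/0; apply L'Hôpital's rule 3 times.
After differentiating numerator and denominator 3 times the quotient is (2*sin(t) - 486*tan(3*t)^4 - 648*tan(3*t)^2 - 162)/(30); at t = 0 this is -27/5.

-27/5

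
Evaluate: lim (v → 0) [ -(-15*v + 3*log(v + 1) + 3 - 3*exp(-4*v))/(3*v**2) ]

Substitution gives 0/0 (the numerator vanishes to order 2).
Expand each term to order v^2: the coefficient of v^2 in 3·ln(1 + v) is -3/2 and in -3·e^(-4v) is -24.
Lower-order terms cancel with the polynomial part, so the numerator is (-51/2)·v^2 + o(v^2), and the limit is (-51/2)/(-3) = 17/2.

17/2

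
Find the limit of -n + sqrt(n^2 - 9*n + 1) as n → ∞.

-9/2

This has the form ∞ − ∞. Multiply and divide by the conjugate √(n^2 - 9*n + 1) + n.
That gives (-9n + 1) / (√(n^2 - 9*n + 1) + n).
Divide numerator and denominator by n: the limit is -9/(2·1) = -9/2.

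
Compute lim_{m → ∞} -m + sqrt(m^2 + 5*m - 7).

This has the form ∞ − ∞. Multiply and divide by the conjugate √(m^2 + 5*m - 7) + m.
That gives (5m - 7) / (√(m^2 + 5*m - 7) + m).
Divide numerator and denominator by m: the limit is 5/(2·1) = 5/2.

5/2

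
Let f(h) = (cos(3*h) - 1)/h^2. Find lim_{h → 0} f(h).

-9/2

Direct substitution gives 0/0.
Apply L'Hôpital: lim (-3*sin(3*h))/(2*h), still 0/0.
After 2 applications of L'Hôpital's rule the quotient is (-9*cos(3*h))/(2); substituting h = 0 gives -9/2.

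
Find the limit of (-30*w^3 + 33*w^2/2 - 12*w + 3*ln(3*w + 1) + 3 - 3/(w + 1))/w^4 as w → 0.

Substitution gives 0/0 (the numerator vanishes to order 4).
Expand each term to order w^4: the coefficient of w^4 in 3·ln(1 + 3w) is -243/4 and in -3·1/(1 + w) is -3.
Lower-order terms cancel with the polynomial part, so the numerator is (-255/4)·w^4 + o(w^4), and the limit is (-255/4)/(1) = -255/4.

-255/4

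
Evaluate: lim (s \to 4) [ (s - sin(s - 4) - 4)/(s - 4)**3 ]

1/6

Direct substitution gives 0/0.
Apply L'Hôpital: lim (1 - cos(s - 4))/(3*(s - 4)^2), still 0/0.
Apply L'Hôpital: lim (sin(s - 4))/(6*s - 24), still 0/0.
After 3 applications of L'Hôpital's rule the quotient is (cos(s - 4))/(6); substituting s = 4 gives 1/6.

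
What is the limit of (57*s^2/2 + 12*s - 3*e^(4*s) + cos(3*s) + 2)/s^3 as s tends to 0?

-32

Substitution gives 0/0; apply L'Hôpital's rule 3 times.
After differentiating numerator and denominator 3 times the quotient is (-192*e^(4*s) + 27*sin(3*s))/(6); at s = 0 this is -32.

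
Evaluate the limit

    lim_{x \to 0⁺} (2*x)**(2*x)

Base → 0⁺ and exponent → 0⁺: a 0^0 form.
Take logs: 2x·ln(2x). This is 0·(−∞); rewriting as ln(2x)/(1/(2x)) and applying L'Hôpital gives 0.
Hence the limit is e^0 = 1.

1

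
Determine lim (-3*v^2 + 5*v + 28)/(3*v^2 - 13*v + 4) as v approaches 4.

Since v = 4 makes numerator and denominator zero, (v - 4) divides both.
Cancelling it gives (-3*v - 7)/(3*v - 1); now plug in v = 4 to get -19/11.

-19/11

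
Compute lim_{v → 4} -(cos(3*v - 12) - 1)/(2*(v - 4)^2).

Direct substitution gives 0/0.
Apply L'Hôpital: lim (-3*sin(3*v - 12))/(16 - 4*v), still 0/0.
After 2 applications of L'Hôpital's rule the quotient is (-9*cos(3*v - 12))/(-4); substituting v = 4 gives 9/4.

9/4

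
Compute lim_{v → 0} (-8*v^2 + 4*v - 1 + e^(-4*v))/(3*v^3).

Direct substitution gives 0/0.
Apply L'Hôpital: lim (-16*v + 4 - 4*e^(-4*v))/(9*v^2), still 0/0.
Apply L'Hôpital: lim (-16 + 16*e^(-4*v))/(18*v), still 0/0.
After 3 applications of L'Hôpital's rule the quotient is (-64*e^(-4*v))/(18); substituting v = 0 gives -32/9.

-32/9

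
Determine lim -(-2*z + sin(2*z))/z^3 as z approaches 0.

4/3

Direct substitution gives 0/0.
Apply L'Hôpital: lim (2*cos(2*z) - 2)/(-3*z^2), still 0/0.
Apply L'Hôpital: lim (-4*sin(2*z))/(-6*z), still 0/0.
After 3 applications of L'Hôpital's rule the quotient is (-8*cos(2*z))/(-6); substituting z = 0 gives 4/3.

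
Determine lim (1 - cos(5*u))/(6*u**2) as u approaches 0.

25/12

Substitution gives 0/0.
Use (1 − cos θ)/θ² → 1/2 with θ = 5u: the limit is 5²/(2·6) = 25/12.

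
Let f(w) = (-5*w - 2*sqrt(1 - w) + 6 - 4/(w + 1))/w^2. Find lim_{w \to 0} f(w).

-15/4

Substitution gives 0/0 (the numerator vanishes to order 2).
Expand each term to order w^2: the coefficient of w^2 in -2·√(1 - w) is 1/4 and in -4·1/(1 + w) is -4.
Lower-order terms cancel with the polynomial part, so the numerator is (-15/4)·w^2 + o(w^2), and the limit is (-15/4)/(1) = -15/4.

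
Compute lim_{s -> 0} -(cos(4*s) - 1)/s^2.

Direct substitution gives 0/0.
Apply L'Hôpital: lim (-4*sin(4*s))/(-2*s), still 0/0.
After 2 applications of L'Hôpital's rule the quotient is (-16*cos(4*s))/(-2); substituting s = 0 gives 8.

8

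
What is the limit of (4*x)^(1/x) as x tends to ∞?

1

Base → ∞ and exponent → 0: an ∞^0 form.
Take logs: (1/x)·ln(4·x^1) = (ln 4 + 1·ln x)/x → 0.
So the limit is e^0 = 1.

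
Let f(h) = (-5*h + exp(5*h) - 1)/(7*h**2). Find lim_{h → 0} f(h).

25/14

Direct substitution gives 0/0.
Apply L'Hôpital: lim (5*e^(5*h) - 5)/(14*h), still 0/0.
After 2 applications of L'Hôpital's rule the quotient is (25*e^(5*h))/(14); substituting h = 0 gives 25/14.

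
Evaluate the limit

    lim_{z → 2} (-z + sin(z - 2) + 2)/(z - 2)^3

-1/6

Direct substitution gives 0/0.
Apply L'Hôpital: lim (cos(z - 2) - 1)/(3*(z - 2)^2), still 0/0.
Apply L'Hôpital: lim (-sin(z - 2))/(6*z - 12), still 0/0.
After 3 applications of L'Hôpital's rule the quotient is (-cos(z - 2))/(6); substituting z = 2 gives -1/6.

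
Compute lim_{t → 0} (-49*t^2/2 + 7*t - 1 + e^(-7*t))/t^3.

Direct substitution gives 0/0.
Apply L'Hôpital: lim (-49*t + 7 - 7*e^(-7*t))/(3*t^2), still 0/0.
Apply L'Hôpital: lim (-49 + 49*e^(-7*t))/(6*t), still 0/0.
After 3 applications of L'Hôpital's rule the quotient is (-343*e^(-7*t))/(6); substituting t = 0 gives -343/6.

-343/6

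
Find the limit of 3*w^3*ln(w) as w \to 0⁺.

0

This is a 0·(−∞) form. Rewrite as 3·ln(w) / w^(−3) and apply L'Hôpital:
the derivative quotient is 3·(1/w) / (−3·w^(−4)) = (-3/3)·w^3 → 0.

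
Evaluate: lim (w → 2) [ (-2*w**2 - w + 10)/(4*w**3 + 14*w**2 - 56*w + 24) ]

-3/16

Direct substitution gives 0/0, so factor. Both numerator and denominator have (w - 2) as a factor.
After cancelling, the expression reduces to (-2*w - 5)/(4*w^2 + 22*w - 12).
Substituting w = 2 gives -3/16.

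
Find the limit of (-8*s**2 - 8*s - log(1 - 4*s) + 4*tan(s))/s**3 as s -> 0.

68/3

Substitution gives 0/0; apply L'Hôpital's rule 3 times.
After differentiating numerator and denominator 3 times the quotient is (24*tan(s)^2/cos(s)^2 + 8/cos(s)^2 - 128/(4*s - 1)^3)/(6); at s = 0 this is 68/3.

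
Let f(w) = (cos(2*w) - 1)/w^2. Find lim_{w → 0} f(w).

Direct substitution gives 0/0.
Apply L'Hôpital: lim (-2*sin(2*w))/(2*w), still 0/0.
After 2 applications of L'Hôpital's rule the quotient is (-4*cos(2*w))/(2); substituting w = 0 gives -2.

-2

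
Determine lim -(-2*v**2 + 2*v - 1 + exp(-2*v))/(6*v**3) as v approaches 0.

2/9

Direct substitution gives 0/0.
Apply L'Hôpital: lim (-4*v + 2 - 2*e^(-2*v))/(-18*v^2), still 0/0.
Apply L'Hôpital: lim (-4 + 4*e^(-2*v))/(-36*v), still 0/0.
After 3 applications of L'Hôpital's rule the quotient is (-8*e^(-2*v))/(-36); substituting v = 0 gives 2/9.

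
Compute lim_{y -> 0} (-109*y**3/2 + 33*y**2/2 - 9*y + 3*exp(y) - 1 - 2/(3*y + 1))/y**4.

Substitution gives 0/0 (the numerator vanishes to order 4).
Expand each term to order y^4: the coefficient of y^4 in 3·e^(y) is 1/8 and in -2·1/(1 + 3y) is -162.
Lower-order terms cancel with the polynomial part, so the numerator is (-1295/8)·y^4 + o(y^4), and the limit is (-1295/8)/(1) = -1295/8.

-1295/8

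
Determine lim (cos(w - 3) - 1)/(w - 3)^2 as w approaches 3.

-1/2

Direct substitution gives 0/0.
Apply L'Hôpital: lim (-sin(w - 3))/(2*w - 6), still 0/0.
After 2 applications of L'Hôpital's rule the quotient is (-cos(w - 3))/(2); substituting w = 3 gives -1/2.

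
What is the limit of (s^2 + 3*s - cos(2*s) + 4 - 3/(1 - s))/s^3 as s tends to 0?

Substitution gives 0/0; apply L'Hôpital's rule 3 times.
After differentiating numerator and denominator 3 times the quotient is (-8*sin(2*s) - 18/(s - 1)^4)/(6); at s = 0 this is -3.

-3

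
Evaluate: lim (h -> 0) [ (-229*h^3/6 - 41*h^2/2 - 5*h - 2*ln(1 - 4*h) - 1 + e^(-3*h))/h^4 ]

Substitution gives 0/0 (the numerator vanishes to order 4).
Expand each term to order h^4: the coefficient of h^4 in -2·ln(1 - 4h) is 128 and in e^(-3h) is 27/8.
Lower-order terms cancel with the polynomial part, so the numerator is (1051/8)·h^4 + o(h^4), and the limit is (1051/8)/(1) = 1051/8.

1051/8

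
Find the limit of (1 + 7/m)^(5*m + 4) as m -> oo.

e^(35)

Let L be the limit and take ln: ln L = lim (5m + 4)·ln(1 + 7/m) = lim (5m + 4)·(7/m + O(1/m²)) = 35.
Hence L = e^(35).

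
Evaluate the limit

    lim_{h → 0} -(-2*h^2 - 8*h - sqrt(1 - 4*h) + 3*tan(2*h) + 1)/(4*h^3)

Substitution gives 0/0; apply L'Hôpital's rule 3 times.
After differentiating numerator and denominator 3 times the quotient is (144*tan(2*h)^2/cos(2*h)^2 + 48/cos(2*h)^2 + 24/(1 - 4*h)^(5/2))/(-24); at h = 0 this is -3.

-3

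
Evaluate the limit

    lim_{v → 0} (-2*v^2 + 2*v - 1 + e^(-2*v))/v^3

-4/3

Direct substitution gives 0/0.
Apply L'Hôpital: lim (-4*v + 2 - 2*e^(-2*v))/(3*v^2), still 0/0.
Apply L'Hôpital: lim (-4 + 4*e^(-2*v))/(6*v), still 0/0.
After 3 applications of L'Hôpital's rule the quotient is (-8*e^(-2*v))/(6); substituting v = 0 gives -4/3.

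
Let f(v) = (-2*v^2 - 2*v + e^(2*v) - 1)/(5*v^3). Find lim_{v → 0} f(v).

Direct substitution gives 0/0.
Apply L'Hôpital: lim (-4*v + 2*e^(2*v) - 2)/(15*v^2), still 0/0.
Apply L'Hôpital: lim (4*e^(2*v) - 4)/(30*v), still 0/0.
After 3 applications of L'Hôpital's rule the quotient is (8*e^(2*v))/(30); substituting v = 0 gives 4/15.

4/15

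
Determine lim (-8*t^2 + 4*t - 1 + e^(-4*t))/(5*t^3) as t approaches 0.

-32/15

Direct substitution gives 0/0.
Apply L'Hôpital: lim (-16*t + 4 - 4*e^(-4*t))/(15*t^2), still 0/0.
Apply L'Hôpital: lim (-16 + 16*e^(-4*t))/(30*t), still 0/0.
After 3 applications of L'Hôpital's rule the quotient is (-64*e^(-4*t))/(30); substituting t = 0 gives -32/15.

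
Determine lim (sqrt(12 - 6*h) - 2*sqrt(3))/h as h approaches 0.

-√(3)/2

Substitution gives 0/0. Multiply numerator and denominator by the conjugate √(12 - 6h) + √12.
The numerator becomes (12 - 6h) − 12 = -6h, so the expression simplifies to -6/(√(12 - 6h) + √12).
Letting h → 0 gives -6/(2√12) = -√(3)/2.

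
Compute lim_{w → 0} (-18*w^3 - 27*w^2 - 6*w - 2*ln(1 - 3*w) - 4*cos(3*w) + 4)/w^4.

27

Substitution gives 0/0 (the numerator vanishes to order 4).
Expand each term to order w^4: the coefficient of w^4 in -4·cos(3w) is -27/2 and in -2·ln(1 - 3w) is 81/2.
Lower-order terms cancel with the polynomial part, so the numerator is (27)·w^4 + o(w^4), and the limit is (27)/(1) = 27.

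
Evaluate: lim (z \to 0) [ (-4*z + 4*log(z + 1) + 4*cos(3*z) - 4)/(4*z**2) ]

-5

Substitution gives 0/0 (the numerator vanishes to order 2).
Expand each term to order z^2: the coefficient of z^2 in 4·cos(3z) is -18 and in 4·ln(1 + z) is -2.
Lower-order terms cancel with the polynomial part, so the numerator is (-20)·z^2 + o(z^2), and the limit is (-20)/(4) = -5.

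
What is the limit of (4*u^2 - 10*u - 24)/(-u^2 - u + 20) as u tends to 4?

Since u = 4 makes numerator and denominator zero, (u - 4) divides both.
Cancelling it gives (4*u + 6)/(-u - 5); now plug in u = 4 to get -22/9.

-22/9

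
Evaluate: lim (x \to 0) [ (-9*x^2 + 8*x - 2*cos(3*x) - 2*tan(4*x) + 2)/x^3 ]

-128/3

Substitution gives 0/0; apply L'Hôpital's rule 3 times.
After differentiating numerator and denominator 3 times the quotient is (-54*sin(3*x) - 768*tan(4*x)^4 - 1024*tan(4*x)^2 - 256)/(6); at x = 0 this is -128/3.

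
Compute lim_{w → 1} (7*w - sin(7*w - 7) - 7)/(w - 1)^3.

343/6

Direct substitution gives 0/0.
Apply L'Hôpital: lim (7 - 7*cos(7*w - 7))/(3*(w - 1)^2), still 0/0.
Apply L'Hôpital: lim (49*sin(7*w - 7))/(6*w - 6), still 0/0.
After 3 applications of L'Hôpital's rule the quotient is (343*cos(7*w - 7))/(6); substituting w = 1 gives 343/6.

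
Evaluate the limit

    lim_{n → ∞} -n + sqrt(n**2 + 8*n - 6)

4

An ∞ − ∞ form. Rationalising with the conjugate, the difference becomes (8n - 6) / (√(n^2 + 8*n - 6) + n).
For large n the denominator behaves like 2·n, so the quotient tends to 8/2 = 4.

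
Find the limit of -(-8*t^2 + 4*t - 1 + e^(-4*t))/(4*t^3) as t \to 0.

8/3

Direct substitution gives 0/0.
Apply L'Hôpital: lim (-16*t + 4 - 4*e^(-4*t))/(-12*t^2), still 0/0.
Apply L'Hôpital: lim (-16 + 16*e^(-4*t))/(-24*t), still 0/0.
After 3 applications of L'Hôpital's rule the quotient is (-64*e^(-4*t))/(-24); substituting t = 0 gives 8/3.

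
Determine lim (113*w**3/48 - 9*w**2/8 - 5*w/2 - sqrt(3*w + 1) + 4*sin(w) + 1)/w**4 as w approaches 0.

405/128

Substitution gives 0/0 (the numerator vanishes to order 4).
Expand each term to order w^4: the coefficient of w^4 in 4·sin(w) is 0 and in −√(1 + 3w) is 405/128.
Lower-order terms cancel with the polynomial part, so the numerator is (405/128)·w^4 + o(w^4), and the limit is (405/128)/(1) = 405/128.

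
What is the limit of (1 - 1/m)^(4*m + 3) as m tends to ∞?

e^(-4)

Write it as [(1 - 1/m)^m]^(4) · (1 - 1/m)^(3). The bracketed term tends to e^(-1) and the second factor to 1, so the limit is e^(-4).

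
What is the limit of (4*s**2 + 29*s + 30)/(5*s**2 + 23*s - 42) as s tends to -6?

19/37

Since s = -6 makes numerator and denominator zero, (s + 6) divides both.
Cancelling it gives (4*s + 5)/(5*s - 7); now plug in s = -6 to get 19/37.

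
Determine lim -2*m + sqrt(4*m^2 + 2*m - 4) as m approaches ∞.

1/2

An ∞ − ∞ form. Rationalising with the conjugate, the difference becomes (2m - 4) / (√(4*m^2 + 2*m - 4) + 2m).
For large m the denominator behaves like 2·2m, so the quotient tends to 2/4 = 1/2.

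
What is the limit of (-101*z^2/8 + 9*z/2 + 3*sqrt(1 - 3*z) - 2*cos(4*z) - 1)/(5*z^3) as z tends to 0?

Substitution gives 0/0 (the numerator vanishes to order 3).
Expand each term to order z^3: the coefficient of z^3 in 3·√(1 - 3z) is -81/16 and in -2·cos(4z) is 0.
Lower-order terms cancel with the polynomial part, so the numerator is (-81/16)·z^3 + o(z^3), and the limit is (-81/16)/(5) = -81/80.

-81/80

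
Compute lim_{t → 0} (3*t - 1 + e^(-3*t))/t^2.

9/2

Direct substitution gives 0/0.
Apply L'Hôpital: lim (3 - 3*e^(-3*t))/(2*t), still 0/0.
After 2 applications of L'Hôpital's rule the quotient is (9*e^(-3*t))/(2); substituting t = 0 gives 9/2.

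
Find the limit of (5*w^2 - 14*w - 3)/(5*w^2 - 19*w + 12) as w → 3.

16/11

At w = 3 both the top and bottom vanish — a removable singularity. Factoring out (w - 3) from each leaves (5*w + 1)/(5*w - 4), which at w = 3 equals 16/11.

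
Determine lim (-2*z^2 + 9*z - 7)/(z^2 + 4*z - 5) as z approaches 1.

5/6

Since z = 1 makes numerator and denominator zero, (z - 1) divides both.
Cancelling it gives (7 - 2*z)/(z + 5); now plug in z = 1 to get 5/6.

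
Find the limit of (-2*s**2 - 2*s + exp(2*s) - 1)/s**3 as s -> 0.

Direct substitution gives 0/0.
Apply L'Hôpital: lim (-4*s + 2*e^(2*s) - 2)/(3*s^2), still 0/0.
Apply L'Hôpital: lim (4*e^(2*s) - 4)/(6*s), still 0/0.
After 3 applications of L'Hôpital's rule the quotient is (8*e^(2*s))/(6); substituting s = 0 gives 4/3.

4/3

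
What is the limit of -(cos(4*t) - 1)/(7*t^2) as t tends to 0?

8/7

Direct substitution gives 0/0.
Apply L'Hôpital: lim (-4*sin(4*t))/(-14*t), still 0/0.
After 2 applications of L'Hôpital's rule the quotient is (-16*cos(4*t))/(-14); substituting t = 0 gives 8/7.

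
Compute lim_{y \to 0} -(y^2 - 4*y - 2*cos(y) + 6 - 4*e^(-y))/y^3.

-2/3

Substitution gives 0/0 (the numerator vanishes to order 3).
Expand each term to order y^3: the coefficient of y^3 in -4·e^(-y) is 2/3 and in -2·cos(y) is 0.
Lower-order terms cancel with the polynomial part, so the numerator is (2/3)·y^3 + o(y^3), and the limit is (2/3)/(-1) = -2/3.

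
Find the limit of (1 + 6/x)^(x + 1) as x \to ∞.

Write it as [(1 + 6/x)^x]^(1) · (1 + 6/x)^(1). The bracketed term tends to e^(6) and the second factor to 1, so the limit is e^(6).

e^(6)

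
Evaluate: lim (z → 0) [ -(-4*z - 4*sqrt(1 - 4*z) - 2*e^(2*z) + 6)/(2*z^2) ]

-2

Substitution gives 0/0; apply L'Hôpital's rule 2 times.
After differentiating numerator and denominator 2 times the quotient is (-8*e^(2*z) + 16/(1 - 4*z)^(3/2))/(-4); at z = 0 this is -2.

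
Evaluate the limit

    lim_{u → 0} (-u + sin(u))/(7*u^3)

Direct substitution gives 0/0.
Apply L'Hôpital: lim (cos(u) - 1)/(21*u^2), still 0/0.
Apply L'Hôpital: lim (-sin(u))/(42*u), still 0/0.
After 3 applications of L'Hôpital's rule the quotient is (-cos(u))/(42); substituting u = 0 gives -1/42.

-1/42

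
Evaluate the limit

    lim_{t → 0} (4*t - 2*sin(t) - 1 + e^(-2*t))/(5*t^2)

Substitution gives 0/0 (the numerator vanishes to order 2).
Expand each term to order t^2: the coefficient of t^2 in e^(-2t) is 2 and in -2·sin(t) is 0.
Lower-order terms cancel with the polynomial part, so the numerator is (2)·t^2 + o(t^2), and the limit is (2)/(5) = 2/5.

2/5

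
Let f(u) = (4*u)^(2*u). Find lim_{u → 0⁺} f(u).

Base → 0⁺ and exponent → 0⁺: a 0^0 form.
Take logs: 2u·ln(4u). This is 0·(−∞); rewriting as ln(4u)/(1/(2u)) and applying L'Hôpital gives 0.
Hence the limit is e^0 = 1.

1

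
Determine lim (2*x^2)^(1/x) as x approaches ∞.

Base → ∞ and exponent → 0: an ∞^0 form.
Take logs: (1/x)·ln(2·x^2) = (ln 2 + 2·ln x)/x → 0.
So the limit is e^0 = 1.

1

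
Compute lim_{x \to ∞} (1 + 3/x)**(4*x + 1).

e^(12)

The base → 1 and the exponent → ∞: a 1^∞ form.
Take logarithms: (4x + 1)·ln(1 + 3/x). Since ln(1+u) ~ u for small u, this behaves like (4x)·(3/x) → 12.
So the limit is e^(12).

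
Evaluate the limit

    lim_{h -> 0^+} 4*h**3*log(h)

This is a 0·(−∞) form. Rewrite as 4·ln(h) / h^(−3) and apply L'Hôpital:
the derivative quotient is 4·(1/h) / (−3·h^(−4)) = (-4/3)·h^3 → 0.

0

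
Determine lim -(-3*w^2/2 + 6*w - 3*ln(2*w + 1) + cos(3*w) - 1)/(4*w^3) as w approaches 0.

Substitution gives 0/0 (the numerator vanishes to order 3).
Expand each term to order w^3: the coefficient of w^3 in -3·ln(1 + 2w) is -8 and in cos(3w) is 0.
Lower-order terms cancel with the polynomial part, so the numerator is (-8)·w^3 + o(w^3), and the limit is (-8)/(-4) = 2.

2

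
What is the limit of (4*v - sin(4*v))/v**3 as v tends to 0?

32/3

Direct substitution gives 0/0.
Apply L'Hôpital: lim (4 - 4*cos(4*v))/(3*v^2), still 0/0.
Apply L'Hôpital: lim (16*sin(4*v))/(6*v), still 0/0.
After 3 applications of L'Hôpital's rule the quotient is (64*cos(4*v))/(6); substituting v = 0 gives 32/3.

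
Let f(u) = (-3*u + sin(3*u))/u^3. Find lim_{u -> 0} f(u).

-9/2

Direct substitution gives 0/0.
Apply L'Hôpital: lim (3*cos(3*u) - 3)/(3*u^2), still 0/0.
Apply L'Hôpital: lim (-9*sin(3*u))/(6*u), still 0/0.
After 3 applications of L'Hôpital's rule the quotient is (-27*cos(3*u))/(6); substituting u = 0 gives -9/2.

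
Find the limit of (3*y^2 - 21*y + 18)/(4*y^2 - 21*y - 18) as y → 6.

Direct substitution gives 0/0, so factor. Both numerator and denominator have (y - 6) as a factor.
After cancelling, the expression reduces to (3*y - 3)/(4*y + 3).
Substituting y = 6 gives 5/9.

5/9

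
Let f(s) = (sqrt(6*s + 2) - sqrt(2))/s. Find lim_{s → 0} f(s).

3*√(2)/2

Substitution gives 0/0. Multiply numerator and denominator by the conjugate √(2 + 6s) + √2.
The numerator becomes (2 + 6s) − 2 = 6s, so the expression simplifies to 6/(√(2 + 6s) + √2).
Letting s → 0 gives 6/(2√2) = 3*√(2)/2.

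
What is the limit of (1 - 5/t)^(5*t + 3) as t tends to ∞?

e^(-25)

The base → 1 and the exponent → ∞: a 1^∞ form.
Take logarithms: (5t + 3)·ln(1 - 5/t). Since ln(1+u) ~ u for small u, this behaves like (5t)·(-5/t) → -25.
So the limit is e^(-25).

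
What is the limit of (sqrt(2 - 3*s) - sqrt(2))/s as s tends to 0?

-3*√(2)/4

A 0/0 form; rationalise with √(2 - 3s) + √2. This collapses the numerator to -3s, leaving -3/(√(2 - 3s) + √2) → -3/(2√2) = -3*√(2)/4.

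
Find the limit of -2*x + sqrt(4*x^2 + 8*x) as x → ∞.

2

An ∞ − ∞ form. Rationalising with the conjugate, the difference becomes (8x) / (√(4*x^2 + 8*x) + 2x).
For large x the denominator behaves like 2·2x, so the quotient tends to 8/4 = 2.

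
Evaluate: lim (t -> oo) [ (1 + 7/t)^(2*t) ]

e^(14)

Let L be the limit and take ln: ln L = lim (2t)·ln(1 + 7/t) = lim (2t)·(7/t + O(1/t²)) = 14.
Hence L = e^(14).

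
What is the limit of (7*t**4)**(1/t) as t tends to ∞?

Base → ∞ and exponent → 0: an ∞^0 form.
Take logs: (1/t)·ln(7·t^4) = (ln 7 + 4·ln t)/t → 0.
So the limit is e^0 = 1.

1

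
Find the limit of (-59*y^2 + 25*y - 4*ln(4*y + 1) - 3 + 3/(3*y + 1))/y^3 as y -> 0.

Substitution gives 0/0 (the numerator vanishes to order 3).
Expand each term to order y^3: the coefficient of y^3 in -4·ln(1 + 4y) is -256/3 and in 3·1/(1 + 3y) is -81.
Lower-order terms cancel with the polynomial part, so the numerator is (-499/3)·y^3 + o(y^3), and the limit is (-499/3)/(1) = -499/3.

-499/3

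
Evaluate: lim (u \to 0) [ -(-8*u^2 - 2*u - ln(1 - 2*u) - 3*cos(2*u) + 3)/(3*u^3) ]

-8/9

Substitution gives 0/0; apply L'Hôpital's rule 3 times.
After differentiating numerator and denominator 3 times the quotient is (-24*sin(2*u) - 16/(2*u - 1)^3)/(-18); at u = 0 this is -8/9.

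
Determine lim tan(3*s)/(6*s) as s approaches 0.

1/2

Substitution gives 0/0.
Since tan(u)/u → 1 as u → 0, tan(3s)/(3s) → 1 and the limit is 3/6 = 1/2.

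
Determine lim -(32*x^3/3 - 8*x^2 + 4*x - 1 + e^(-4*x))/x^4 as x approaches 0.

Direct substitution gives 0/0.
Apply L'Hôpital: lim (32*x^2 - 16*x + 4 - 4*e^(-4*x))/(-4*x^3), still 0/0.
Apply L'Hôpital: lim (64*x - 16 + 16*e^(-4*x))/(-12*x^2), still 0/0.
Apply L'Hôpital: lim (64 - 64*e^(-4*x))/(-24*x), still 0/0.
After 4 applications of L'Hôpital's rule the quotient is (256*e^(-4*x))/(-24); substituting x = 0 gives -32/3.

-32/3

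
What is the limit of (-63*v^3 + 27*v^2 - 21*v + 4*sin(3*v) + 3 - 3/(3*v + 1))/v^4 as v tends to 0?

Substitution gives 0/0 (the numerator vanishes to order 4).
Expand each term to order v^4: the coefficient of v^4 in -3·1/(1 + 3v) is -243 and in 4·sin(3v) is 0.
Lower-order terms cancel with the polynomial part, so the numerator is (-243)·v^4 + o(v^4), and the limit is (-243)/(1) = -243.

-243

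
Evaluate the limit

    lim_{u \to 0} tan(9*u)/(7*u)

9/7

Substitution gives 0/0.
Since tan(θ)/θ → 1 as θ → 0, tan(9u)/(9u) → 1 and the limit is 9/7.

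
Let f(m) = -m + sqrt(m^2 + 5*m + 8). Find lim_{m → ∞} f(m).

5/2

This has the form ∞ − ∞. Multiply and divide by the conjugate √(m^2 + 5*m + 8) + m.
That gives (5m + 8) / (√(m^2 + 5*m + 8) + m).
Divide numerator and denominator by m: the limit is 5/(2·1) = 5/2.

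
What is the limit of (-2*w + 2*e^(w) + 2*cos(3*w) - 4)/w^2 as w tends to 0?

Substitution gives 0/0; apply L'Hôpital's rule 2 times.
After differentiating numerator and denominator 2 times the quotient is (2*e^(w) - 18*cos(3*w))/(2); at w = 0 this is -8.

-8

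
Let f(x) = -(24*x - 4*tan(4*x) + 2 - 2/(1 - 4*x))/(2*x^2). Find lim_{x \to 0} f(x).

Substitution gives 0/0; apply L'Hôpital's rule 2 times.
After differentiating numerator and denominator 2 times the quotient is (-128*tan(4*x)/cos(4*x)^2 + 64/(4*x - 1)^3)/(-4); at x = 0 this is 16.

16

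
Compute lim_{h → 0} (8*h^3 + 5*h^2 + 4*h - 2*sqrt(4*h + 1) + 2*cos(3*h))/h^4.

107/4

Substitution gives 0/0 (the numerator vanishes to order 4).
Expand each term to order h^4: the coefficient of h^4 in 2·cos(3h) is 27/4 and in -2·√(1 + 4h) is 20.
Lower-order terms cancel with the polynomial part, so the numerator is (107/4)·h^4 + o(h^4), and the limit is (107/4)/(1) = 107/4.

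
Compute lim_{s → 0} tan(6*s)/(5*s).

6/5

Substitution gives 0/0.
Since tan(u)/u → 1 as u → 0, tan(6s)/(6s) → 1 and the limit is 6/5.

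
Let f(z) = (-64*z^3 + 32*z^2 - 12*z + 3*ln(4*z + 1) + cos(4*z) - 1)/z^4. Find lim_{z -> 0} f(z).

-544/3

Substitution gives 0/0; apply L'Hôpital's rule 4 times.
After differentiating numerator and denominator 4 times the quotient is (256*cos(4*z) - 4608/(4*z + 1)^4)/(24); at z = 0 this is -544/3.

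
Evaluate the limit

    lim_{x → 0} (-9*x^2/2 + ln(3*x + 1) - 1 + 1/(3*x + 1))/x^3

Substitution gives 0/0 (the numerator vanishes to order 3).
Expand each term to order x^3: the coefficient of x^3 in 1/(1 + 3x) is -27 and in ln(1 + 3x) is 9.
Lower-order terms cancel with the polynomial part, so the numerator is (-18)·x^3 + o(x^3), and the limit is (-18)/(1) = -18.

-18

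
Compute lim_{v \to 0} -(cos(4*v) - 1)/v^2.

Direct substitution gives 0/0.
Apply L'Hôpital: lim (-4*sin(4*v))/(-2*v), still 0/0.
After 2 applications of L'Hôpital's rule the quotient is (-16*cos(4*v))/(-2); substituting v = 0 gives 8.

8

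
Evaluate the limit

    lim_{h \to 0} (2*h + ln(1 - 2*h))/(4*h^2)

-1/2

Direct substitution gives 0/0.
Apply L'Hôpital: lim (2 - 2/(1 - 2*h))/(8*h), still 0/0.
After 2 applications of L'Hôpital's rule the quotient is (-4/(1 - 2*h)^2)/(8); substituting h = 0 gives -1/2.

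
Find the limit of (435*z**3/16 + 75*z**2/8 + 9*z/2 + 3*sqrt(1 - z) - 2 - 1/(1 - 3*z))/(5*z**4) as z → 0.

-10383/640

Substitution gives 0/0; apply L'Hôpital's rule 4 times.
After differentiating numerator and denominator 4 times the quotient is (1944/(3*z - 1)^5 - 45/(16*(1 - z)^(7/2)))/(120); at z = 0 this is -10383/640.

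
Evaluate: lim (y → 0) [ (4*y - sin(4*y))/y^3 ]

Direct substitution gives 0/0.
Apply L'Hôpital: lim (4 - 4*cos(4*y))/(3*y^2), still 0/0.
Apply L'Hôpital: lim (16*sin(4*y))/(6*y), still 0/0.
After 3 applications of L'Hôpital's rule the quotient is (64*cos(4*y))/(6); substituting y = 0 gives 32/3.

32/3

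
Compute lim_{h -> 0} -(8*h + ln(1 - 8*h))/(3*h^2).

32/3

Direct substitution gives 0/0.
Apply L'Hôpital: lim (8 - 8/(1 - 8*h))/(-6*h), still 0/0.
After 2 applications of L'Hôpital's rule the quotient is (-64/(1 - 8*h)^2)/(-6); substituting h = 0 gives 32/3.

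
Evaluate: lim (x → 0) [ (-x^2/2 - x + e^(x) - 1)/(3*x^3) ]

Direct substitution gives 0/0.
Apply L'Hôpital: lim (-x + e^(x) - 1)/(9*x^2), still 0/0.
Apply L'Hôpital: lim (e^(x) - 1)/(18*x), still 0/0.
After 3 applications of L'Hôpital's rule the quotient is (e^(x))/(18); substituting x = 0 gives 1/18.

1/18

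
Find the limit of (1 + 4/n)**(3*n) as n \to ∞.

Write it as [(1 + 4/n)^n]^(3) · (1 + 4/n)^(0). The bracketed term tends to e^(4) and the second factor to 1, so the limit is e^(12).

e^(12)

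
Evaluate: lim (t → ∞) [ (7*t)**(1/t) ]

Base → ∞ and exponent → 0: an ∞^0 form.
Take logs: (1/t)·ln(7·t^1) = (ln 7 + 1·ln t)/t → 0.
So the limit is e^0 = 1.

1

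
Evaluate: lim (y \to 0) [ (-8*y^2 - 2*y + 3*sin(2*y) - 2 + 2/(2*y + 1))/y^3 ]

-20

Substitution gives 0/0 (the numerator vanishes to order 3).
Expand each term to order y^3: the coefficient of y^3 in 2·1/(1 + 2y) is -16 and in 3·sin(2y) is -4.
Lower-order terms cancel with the polynomial part, so the numerator is (-20)·y^3 + o(y^3), and the limit is (-20)/(1) = -20.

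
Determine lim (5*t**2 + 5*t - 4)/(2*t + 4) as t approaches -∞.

The numerator has higher degree (2 > 1); the quotient behaves like (5/(2))·t^1 for large |t|.
As t → −∞ this diverges to -∞.

-∞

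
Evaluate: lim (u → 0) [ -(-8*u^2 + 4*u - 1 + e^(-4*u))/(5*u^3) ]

32/15

Direct substitution gives 0/0.
Apply L'Hôpital: lim (-16*u + 4 - 4*e^(-4*u))/(-15*u^2), still 0/0.
Apply L'Hôpital: lim (-16 + 16*e^(-4*u))/(-30*u), still 0/0.
After 3 applications of L'Hôpital's rule the quotient is (-64*e^(-4*u))/(-30); substituting u = 0 gives 32/15.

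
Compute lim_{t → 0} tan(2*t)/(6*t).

1/3

Substitution gives 0/0.
Since tan(u)/u → 1 as u → 0, tan(2t)/(2t) → 1 and the limit is 2/6 = 1/3.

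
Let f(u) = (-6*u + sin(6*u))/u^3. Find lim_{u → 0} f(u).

-36

Direct substitution gives 0/0.
Apply L'Hôpital: lim (6*cos(6*u) - 6)/(3*u^2), still 0/0.
Apply L'Hôpital: lim (-36*sin(6*u))/(6*u), still 0/0.
After 3 applications of L'Hôpital's rule the quotient is (-216*cos(6*u))/(6); substituting u = 0 gives -36.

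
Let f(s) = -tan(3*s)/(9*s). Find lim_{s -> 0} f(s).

Substitution gives 0/0.
Since tan(u)/u → 1 as u → 0, tan(3s)/(3s) → 1 and the limit is 3/(-9) = -1/3.

-1/3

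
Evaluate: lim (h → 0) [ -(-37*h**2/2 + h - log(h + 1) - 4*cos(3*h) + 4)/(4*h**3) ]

1/12

Substitution gives 0/0 (the numerator vanishes to order 3).
Expand each term to order h^3: the coefficient of h^3 in -4·cos(3h) is 0 and in −ln(1 + h) is -1/3.
Lower-order terms cancel with the polynomial part, so the numerator is (-1/3)·h^3 + o(h^3), and the limit is (-1/3)/(-4) = 1/12.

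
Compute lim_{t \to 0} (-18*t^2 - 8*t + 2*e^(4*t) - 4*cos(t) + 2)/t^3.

Substitution gives 0/0; apply L'Hôpital's rule 3 times.
After differentiating numerator and denominator 3 times the quotient is (128*e^(4*t) - 4*sin(t))/(6); at t = 0 this is 64/3.

64/3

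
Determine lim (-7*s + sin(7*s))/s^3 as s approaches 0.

-343/6

Direct substitution gives 0/0.
Apply L'Hôpital: lim (7*cos(7*s) - 7)/(3*s^2), still 0/0.
Apply L'Hôpital: lim (-49*sin(7*s))/(6*s), still 0/0.
After 3 applications of L'Hôpital's rule the quotient is (-343*cos(7*s))/(6); substituting s = 0 gives -343/6.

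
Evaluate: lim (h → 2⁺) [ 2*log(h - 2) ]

-∞

As h → 2⁺, h - 2 → 0⁺ and ln(h - 2) → −∞.
Multiplying by 2 gives -∞.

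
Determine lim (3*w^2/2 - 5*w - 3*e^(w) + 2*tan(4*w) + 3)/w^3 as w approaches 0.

253/6

Substitution gives 0/0; apply L'Hôpital's rule 3 times.
After differentiating numerator and denominator 3 times the quotient is (-3*e^(w) + 768*tan(4*w)^4 + 1024*tan(4*w)^2 + 256)/(6); at w = 0 this is 253/6.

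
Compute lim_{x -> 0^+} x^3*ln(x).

This is a 0·(−∞) form. Rewrite as 1·ln(x) / x^(−3) and apply L'Hôpital:
the derivative quotient is 1·(1/x) / (−3·x^(−4)) = (-1/3)·x^3 → 0.

0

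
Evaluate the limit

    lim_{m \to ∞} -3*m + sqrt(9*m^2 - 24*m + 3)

An ∞ − ∞ form. Rationalising with the conjugate, the difference becomes (-24m + 3) / (√(9*m^2 - 24*m + 3) + 3m).
For large m the denominator behaves like 2·3m, so the quotient tends to -24/6 = -4.

-4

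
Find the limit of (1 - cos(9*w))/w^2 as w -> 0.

Substitution gives 0/0.
Use (1 − cos u)/u² → 1/2 with u = 9w: the limit is 9²/(2·1) = 81/2.

81/2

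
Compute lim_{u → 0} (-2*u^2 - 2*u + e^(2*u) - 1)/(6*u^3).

2/9

Direct substitution gives 0/0.
Apply L'Hôpital: lim (-4*u + 2*e^(2*u) - 2)/(18*u^2), still 0/0.
Apply L'Hôpital: lim (4*e^(2*u) - 4)/(36*u), still 0/0.
After 3 applications of L'Hôpital's rule the quotient is (8*e^(2*u))/(36); substituting u = 0 gives 2/9.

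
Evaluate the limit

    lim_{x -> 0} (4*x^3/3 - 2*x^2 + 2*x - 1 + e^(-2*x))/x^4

Direct substitution gives 0/0.
Apply L'Hôpital: lim (4*x^2 - 4*x + 2 - 2*e^(-2*x))/(4*x^3), still 0/0.
Apply L'Hôpital: lim (8*x - 4 + 4*e^(-2*x))/(12*x^2), still 0/0.
Apply L'Hôpital: lim (8 - 8*e^(-2*x))/(24*x), still 0/0.
After 4 applications of L'Hôpital's rule the quotient is (16*e^(-2*x))/(24); substituting x = 0 gives 2/3.

2/3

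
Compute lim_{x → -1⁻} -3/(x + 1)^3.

∞

As x → -1⁻, (x + 1) → 0⁻, so (x + 1)^3 → 0⁻ and -3/(x + 1)^3 → ∞.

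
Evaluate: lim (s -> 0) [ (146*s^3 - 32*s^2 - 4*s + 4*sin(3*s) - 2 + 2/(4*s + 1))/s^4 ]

Substitution gives 0/0 (the numerator vanishes to order 4).
Expand each term to order s^4: the coefficient of s^4 in 2·1/(1 + 4s) is 512 and in 4·sin(3s) is 0.
Lower-order terms cancel with the polynomial part, so the numerator is (512)·s^4 + o(s^4), and the limit is (512)/(1) = 512.

512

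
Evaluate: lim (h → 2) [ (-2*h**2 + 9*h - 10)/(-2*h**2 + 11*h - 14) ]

Since h = 2 makes numerator and denominator zero, (h - 2) divides both.
Cancelling it gives (5 - 2*h)/(7 - 2*h); now plug in h = 2 to get 1/3.

1/3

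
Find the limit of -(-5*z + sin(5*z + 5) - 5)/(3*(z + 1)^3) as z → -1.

125/18

Direct substitution gives 0/0.
Apply L'Hôpital: lim (5*cos(5*z + 5) - 5)/(-9*(z + 1)^2), still 0/0.
Apply L'Hôpital: lim (-25*sin(5*z + 5))/(-18*z - 18), still 0/0.
After 3 applications of L'Hôpital's rule the quotient is (-125*cos(5*z + 5))/(-18); substituting z = -1 gives 125/18.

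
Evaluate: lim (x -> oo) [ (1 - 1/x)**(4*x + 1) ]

The base → 1 and the exponent → ∞: a 1^∞ form.
Take logarithms: (4x + 1)·ln(1 - 1/x). Since ln(1+u) ~ u for small u, this behaves like (4x)·(-1/x) → -4.
So the limit is e^(-4).

e^(-4)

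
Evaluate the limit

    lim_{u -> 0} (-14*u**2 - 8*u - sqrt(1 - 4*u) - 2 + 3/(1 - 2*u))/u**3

28

Substitution gives 0/0; apply L'Hôpital's rule 3 times.
After differentiating numerator and denominator 3 times the quotient is (144/(2*u - 1)^4 + 24/(1 - 4*u)^(5/2))/(6); at u = 0 this is 28.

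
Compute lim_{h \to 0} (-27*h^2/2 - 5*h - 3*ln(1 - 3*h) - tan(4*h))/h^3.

Substitution gives 0/0; apply L'Hôpital's rule 3 times.
After differentiating numerator and denominator 3 times the quotient is (-256*tan(4*h)^2/cos(4*h)^2 - 128/cos(4*h)^4 - 162/(3*h - 1)^3)/(6); at h = 0 this is 17/3.

17/3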